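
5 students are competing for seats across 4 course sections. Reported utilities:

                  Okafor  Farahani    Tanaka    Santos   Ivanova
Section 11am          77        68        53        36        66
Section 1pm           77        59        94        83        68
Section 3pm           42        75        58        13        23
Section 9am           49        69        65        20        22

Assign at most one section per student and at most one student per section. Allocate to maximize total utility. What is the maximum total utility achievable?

Optimal: Okafor→Section 11am (77 points), Santos→Section 1pm (83 points), Farahani→Section 3pm (75 points), Tanaka→Section 9am (65 points) — total 77+83+75+65 = 300 points.
Column-greedy (each section in turn goes to its best remaining student) gives 268 points, worse by 32.
Next-best assignment: Ivanova→Section 11am, Santos→Section 1pm, Farahani→Section 3pm, Tanaka→Section 9am = 289 points.

Maximum total: 300 points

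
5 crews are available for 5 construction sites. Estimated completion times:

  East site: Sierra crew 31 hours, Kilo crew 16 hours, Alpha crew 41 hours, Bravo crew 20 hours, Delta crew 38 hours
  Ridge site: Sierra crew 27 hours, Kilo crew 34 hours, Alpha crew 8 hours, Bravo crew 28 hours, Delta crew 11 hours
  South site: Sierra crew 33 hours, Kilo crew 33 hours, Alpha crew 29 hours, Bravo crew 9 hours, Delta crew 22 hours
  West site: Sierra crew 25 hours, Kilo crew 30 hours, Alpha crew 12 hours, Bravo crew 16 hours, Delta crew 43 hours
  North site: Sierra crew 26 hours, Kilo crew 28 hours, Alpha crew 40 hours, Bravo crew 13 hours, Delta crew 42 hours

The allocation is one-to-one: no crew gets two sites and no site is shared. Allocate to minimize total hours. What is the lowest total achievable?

Optimal: Sierra crew→North site (26 hours), Kilo crew→East site (16 hours), Alpha crew→West site (12 hours), Bravo crew→South site (9 hours), Delta crew→Ridge site (11 hours) — total 26+16+12+9+11 = 74 hours.
Row-greedy (each crew in turn takes its cheapest remaining site) gives 100 hours, worse by 26.
Next-best assignment: Sierra crew→West site, Kilo crew→East site, Alpha crew→Ridge site, Bravo crew→North site, Delta crew→South site = 84 hours.

Minimum total: 74 hours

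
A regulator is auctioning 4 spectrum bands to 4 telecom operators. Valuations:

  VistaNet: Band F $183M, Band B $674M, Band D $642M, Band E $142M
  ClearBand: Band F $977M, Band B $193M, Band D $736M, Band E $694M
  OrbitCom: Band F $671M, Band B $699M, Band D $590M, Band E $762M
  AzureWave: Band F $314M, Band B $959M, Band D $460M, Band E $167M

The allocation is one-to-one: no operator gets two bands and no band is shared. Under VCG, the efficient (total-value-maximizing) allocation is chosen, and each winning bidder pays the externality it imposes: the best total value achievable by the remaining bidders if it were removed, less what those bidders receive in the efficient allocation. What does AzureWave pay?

AzureWave pays $32M.

Efficient allocation: VistaNet→Band D ($642M), ClearBand→Band F ($977M), OrbitCom→Band E ($762M), AzureWave→Band B ($959M); total welfare W = $3340M.
AzureWave receives Band B at value $959M, so the others get W − 959 = $2381M.
Without AzureWave: best allocation of the remaining 3 bidders over all 4 bands is VistaNet→Band B ($674M), ClearBand→Band F ($977M), OrbitCom→Band E ($762M), total $2413M.
VCG payment = (others' best without AzureWave) − (others' welfare with AzureWave) = 2413 − 2381 = $32M.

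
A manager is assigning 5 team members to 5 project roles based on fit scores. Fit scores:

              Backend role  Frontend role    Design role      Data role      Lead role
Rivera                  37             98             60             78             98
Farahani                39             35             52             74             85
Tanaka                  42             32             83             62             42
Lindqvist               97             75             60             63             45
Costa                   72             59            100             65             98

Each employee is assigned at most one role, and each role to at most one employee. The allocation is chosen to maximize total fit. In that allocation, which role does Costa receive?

Costa receives Lead role.

Optimal: Rivera→Frontend role (98 pts), Farahani→Data role (74 pts), Tanaka→Design role (83 pts), Lindqvist→Backend role (97 pts), Costa→Lead role (98 pts) — total 98+74+83+97+98 = 450 pts.
Max-entry greedy (repeatedly take the single best remaining cell) gives 442 pts, worse by 8.
Swapping Costa↔Rivera (Costa→Frontend role 59 pts, Rivera→Lead role 98 pts) loses 39.
No other one-to-one assignment exceeds 450 pts.
Costa's own top role is Design role (100 pts), but forcing Costa→Design role and reassigning the rest optimally gives only 442 pts — worse by 8.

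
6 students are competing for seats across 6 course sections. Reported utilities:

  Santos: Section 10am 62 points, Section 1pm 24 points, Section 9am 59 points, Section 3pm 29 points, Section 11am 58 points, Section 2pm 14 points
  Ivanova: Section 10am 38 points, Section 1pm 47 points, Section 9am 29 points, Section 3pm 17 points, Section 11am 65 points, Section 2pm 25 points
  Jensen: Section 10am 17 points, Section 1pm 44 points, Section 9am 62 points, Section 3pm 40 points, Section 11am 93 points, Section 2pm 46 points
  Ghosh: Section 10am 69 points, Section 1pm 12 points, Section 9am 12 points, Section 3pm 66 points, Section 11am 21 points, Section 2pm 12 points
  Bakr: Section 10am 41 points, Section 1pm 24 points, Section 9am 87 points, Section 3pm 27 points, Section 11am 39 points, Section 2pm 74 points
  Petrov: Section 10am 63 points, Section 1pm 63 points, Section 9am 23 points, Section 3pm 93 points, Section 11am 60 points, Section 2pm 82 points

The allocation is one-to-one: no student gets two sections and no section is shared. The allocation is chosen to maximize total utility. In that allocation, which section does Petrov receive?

Treat this as an assignment problem: match each student to one section.
Optimal: Santos→Section 10am (62 points), Ivanova→Section 1pm (47 points), Jensen→Section 11am (93 points), Ghosh→Section 3pm (66 points), Bakr→Section 9am (87 points), Petrov→Section 2pm (82 points) — total 62+47+93+66+87+82 = 437 points.
Row-greedy (each student in turn takes its best remaining section) gives 392 points, worse by 45.
Every other assignment is strictly worse.
Petrov's own top section is Section 3pm (93 points), but forcing Petrov→Section 3pm and reassigning the rest optimally gives only 435 points — worse by 2.

Petrov receives Section 2pm.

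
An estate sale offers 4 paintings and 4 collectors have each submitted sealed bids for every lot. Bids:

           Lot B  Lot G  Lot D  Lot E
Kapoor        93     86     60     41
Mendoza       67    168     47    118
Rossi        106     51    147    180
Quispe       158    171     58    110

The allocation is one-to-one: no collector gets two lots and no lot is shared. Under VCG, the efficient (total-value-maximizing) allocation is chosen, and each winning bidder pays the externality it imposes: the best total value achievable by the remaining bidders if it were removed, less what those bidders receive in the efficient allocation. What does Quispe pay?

Efficient allocation: Kapoor→Lot D ($60), Mendoza→Lot G ($168), Rossi→Lot E ($180), Quispe→Lot B ($158); total welfare W = $566.
Quispe receives Lot B at value $158, so the others get W − 158 = $408.
Without Quispe: best allocation of the remaining 3 bidders over all 4 lots is Kapoor→Lot B ($93), Mendoza→Lot G ($168), Rossi→Lot E ($180), total $441.
VCG payment = (others' best without Quispe) − (others' welfare with Quispe) = 441 − 408 = $33.

Quispe pays $33.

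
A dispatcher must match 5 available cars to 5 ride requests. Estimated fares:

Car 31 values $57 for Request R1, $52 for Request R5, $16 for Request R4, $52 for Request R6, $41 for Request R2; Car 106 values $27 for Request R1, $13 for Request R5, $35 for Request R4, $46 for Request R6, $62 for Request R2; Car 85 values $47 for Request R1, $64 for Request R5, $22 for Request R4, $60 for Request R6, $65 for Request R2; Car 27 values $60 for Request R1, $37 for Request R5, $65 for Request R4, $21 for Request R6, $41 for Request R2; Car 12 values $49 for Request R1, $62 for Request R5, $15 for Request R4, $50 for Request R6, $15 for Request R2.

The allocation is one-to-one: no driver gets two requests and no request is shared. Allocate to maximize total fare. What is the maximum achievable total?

This is the linear assignment problem.
Optimal: Car 31→Request R1 ($57), Car 106→Request R2 ($62), Car 85→Request R6 ($60), Car 27→Request R4 ($65), Car 12→Request R5 ($62) — total 57+62+60+65+62 = $306.
Column-greedy (each request in turn goes to its best remaining driver) gives $226, worse by 80.

Maximum total: $306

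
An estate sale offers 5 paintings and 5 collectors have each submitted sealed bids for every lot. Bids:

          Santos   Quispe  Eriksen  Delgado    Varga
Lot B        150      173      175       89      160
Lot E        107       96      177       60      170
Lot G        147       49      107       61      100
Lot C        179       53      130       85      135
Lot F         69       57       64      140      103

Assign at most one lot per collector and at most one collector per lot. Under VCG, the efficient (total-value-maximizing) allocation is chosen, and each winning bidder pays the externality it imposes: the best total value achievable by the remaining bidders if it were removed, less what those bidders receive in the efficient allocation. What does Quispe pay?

Quispe pays $65.

Efficient allocation: Santos→Lot G ($147), Quispe→Lot B ($173), Eriksen→Lot E ($177), Delgado→Lot F ($140), Varga→Lot C ($135); total welfare W = $772.
Quispe receives Lot B at value $173, so the others get W − 173 = $599.
Without Quispe: best allocation of the remaining 4 bidders over all 5 lots is Santos→Lot C ($179), Eriksen→Lot B ($175), Delgado→Lot F ($140), Varga→Lot E ($170), total $664.
VCG payment = (others' best without Quispe) − (others' welfare with Quispe) = 664 − 599 = $65.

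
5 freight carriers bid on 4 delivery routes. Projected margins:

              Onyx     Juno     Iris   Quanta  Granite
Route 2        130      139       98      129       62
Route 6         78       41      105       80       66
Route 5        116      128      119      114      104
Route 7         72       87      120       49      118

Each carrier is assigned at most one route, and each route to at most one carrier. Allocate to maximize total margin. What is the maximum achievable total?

Optimal: Onyx→Route 2 ($130k), Iris→Route 6 ($105k), Juno→Route 5 ($128k), Granite→Route 7 ($118k) — total 130+105+128+118 = $481k.
Next-best assignment: Quanta→Route 2, Iris→Route 6, Juno→Route 5, Granite→Route 7 = $480k.
Swapping Granite↔Onyx (Granite→Route 2 $62k, Onyx→Route 7 $72k) loses 114.

Max total: $481k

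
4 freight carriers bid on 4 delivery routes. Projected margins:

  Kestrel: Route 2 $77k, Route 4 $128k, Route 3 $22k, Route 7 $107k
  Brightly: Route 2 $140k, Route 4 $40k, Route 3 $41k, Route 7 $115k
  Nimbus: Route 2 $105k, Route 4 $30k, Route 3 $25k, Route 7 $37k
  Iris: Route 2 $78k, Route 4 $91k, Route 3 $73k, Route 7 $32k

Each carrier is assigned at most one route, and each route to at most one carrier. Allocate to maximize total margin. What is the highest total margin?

Optimal: Kestrel→Route 4 ($128k), Brightly→Route 7 ($115k), Nimbus→Route 2 ($105k), Iris→Route 3 ($73k) — total 128+115+105+73 = $421k.
Swapping Brightly↔Kestrel (Brightly→Route 4 $40k, Kestrel→Route 7 $107k) loses 96.
No other one-to-one assignment exceeds $421k.

Maximum total: $421k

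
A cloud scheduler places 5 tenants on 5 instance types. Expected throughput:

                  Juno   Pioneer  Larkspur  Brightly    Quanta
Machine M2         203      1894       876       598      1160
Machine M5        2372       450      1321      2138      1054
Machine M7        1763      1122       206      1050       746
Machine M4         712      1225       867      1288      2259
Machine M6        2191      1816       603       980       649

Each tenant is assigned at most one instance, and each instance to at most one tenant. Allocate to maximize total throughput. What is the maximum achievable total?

Optimal: Juno→Machine M7 (1763 ops/s), Pioneer→Machine M6 (1816 ops/s), Larkspur→Machine M2 (876 ops/s), Brightly→Machine M5 (2138 ops/s), Quanta→Machine M4 (2259 ops/s) — total 1763+1816+876+2138+2259 = 8852 ops/s.
Swapping Brightly↔Juno (Brightly→Machine M7 1050 ops/s, Juno→Machine M5 2372 ops/s) loses 479.
No other one-to-one assignment exceeds 8852 ops/s.

Max total: 8852 ops/s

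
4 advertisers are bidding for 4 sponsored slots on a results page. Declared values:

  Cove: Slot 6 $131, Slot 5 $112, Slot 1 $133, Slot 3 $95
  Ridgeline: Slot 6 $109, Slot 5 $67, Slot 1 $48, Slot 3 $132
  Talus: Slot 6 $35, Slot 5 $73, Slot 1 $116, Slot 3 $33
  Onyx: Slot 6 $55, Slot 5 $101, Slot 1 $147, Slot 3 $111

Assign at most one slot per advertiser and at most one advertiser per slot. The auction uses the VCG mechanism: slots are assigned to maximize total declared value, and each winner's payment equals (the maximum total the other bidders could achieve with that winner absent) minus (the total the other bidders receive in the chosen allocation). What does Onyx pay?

Onyx pays $43.

Efficient allocation: Cove→Slot 6 ($131), Ridgeline→Slot 3 ($132), Talus→Slot 5 ($73), Onyx→Slot 1 ($147); total welfare W = $483.
Onyx receives Slot 1 at value $147, so the others get W − 147 = $336.
Without Onyx: best allocation of the remaining 3 bidders over all 4 slots is Cove→Slot 6 ($131), Ridgeline→Slot 3 ($132), Talus→Slot 1 ($116), total $379.
VCG payment = (others' best without Onyx) − (others' welfare with Onyx) = 379 − 336 = $43.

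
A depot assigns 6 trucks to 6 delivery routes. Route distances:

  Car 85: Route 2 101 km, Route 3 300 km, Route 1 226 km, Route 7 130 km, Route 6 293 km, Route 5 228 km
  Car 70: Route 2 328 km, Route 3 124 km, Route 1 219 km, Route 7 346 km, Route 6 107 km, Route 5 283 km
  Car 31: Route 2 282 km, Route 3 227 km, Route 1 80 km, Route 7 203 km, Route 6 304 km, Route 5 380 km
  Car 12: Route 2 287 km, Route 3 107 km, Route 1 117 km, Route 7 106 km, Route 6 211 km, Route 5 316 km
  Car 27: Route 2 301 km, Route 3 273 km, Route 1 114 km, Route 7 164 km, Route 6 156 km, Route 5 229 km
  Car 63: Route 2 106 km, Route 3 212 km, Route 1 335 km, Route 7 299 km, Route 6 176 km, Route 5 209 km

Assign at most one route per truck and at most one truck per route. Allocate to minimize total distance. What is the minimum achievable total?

Minimum total: 759 km

This is the linear assignment problem.
Optimal: Car 85→Route 7 (130 km), Car 70→Route 6 (107 km), Car 31→Route 1 (80 km), Car 12→Route 3 (107 km), Car 27→Route 5 (229 km), Car 63→Route 2 (106 km) — total 130+107+80+107+229+106 = 759 km.
Column-greedy (each route in turn goes to its cheapest remaining truck) gives 768 km, worse by 9.
Next-best assignment: Car 85→Route 2, Car 70→Route 6, Car 31→Route 1, Car 12→Route 3, Car 27→Route 7, Car 63→Route 5 = 768 km.
Every other assignment is strictly worse.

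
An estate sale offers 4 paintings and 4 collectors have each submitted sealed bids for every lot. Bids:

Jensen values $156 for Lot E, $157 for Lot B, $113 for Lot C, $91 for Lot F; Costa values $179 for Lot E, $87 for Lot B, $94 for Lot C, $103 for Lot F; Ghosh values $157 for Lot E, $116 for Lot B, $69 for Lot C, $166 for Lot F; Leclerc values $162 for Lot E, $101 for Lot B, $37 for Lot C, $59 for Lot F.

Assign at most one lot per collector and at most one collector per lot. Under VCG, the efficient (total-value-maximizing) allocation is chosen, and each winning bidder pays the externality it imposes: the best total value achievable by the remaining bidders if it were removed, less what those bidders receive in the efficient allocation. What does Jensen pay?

Efficient allocation: Jensen→Lot B ($157), Costa→Lot C ($94), Ghosh→Lot F ($166), Leclerc→Lot E ($162); total welfare W = $579.
Jensen receives Lot B at value $157, so the others get W − 157 = $422.
Without Jensen: best allocation of the remaining 3 bidders over all 4 lots is Costa→Lot E ($179), Ghosh→Lot F ($166), Leclerc→Lot B ($101), total $446.
VCG payment = (others' best without Jensen) − (others' welfare with Jensen) = 446 − 422 = $24.

Jensen pays $24.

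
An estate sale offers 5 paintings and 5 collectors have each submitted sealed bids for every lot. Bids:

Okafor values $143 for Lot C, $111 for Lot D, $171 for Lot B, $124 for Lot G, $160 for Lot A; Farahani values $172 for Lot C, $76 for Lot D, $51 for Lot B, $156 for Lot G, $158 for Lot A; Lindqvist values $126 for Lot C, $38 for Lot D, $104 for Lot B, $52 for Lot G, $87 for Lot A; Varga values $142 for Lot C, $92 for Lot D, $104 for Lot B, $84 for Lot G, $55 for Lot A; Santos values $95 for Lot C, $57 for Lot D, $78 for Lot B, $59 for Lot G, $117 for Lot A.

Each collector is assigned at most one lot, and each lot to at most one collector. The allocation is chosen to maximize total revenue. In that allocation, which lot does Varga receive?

Optimal: Okafor→Lot B ($171), Farahani→Lot G ($156), Lindqvist→Lot C ($126), Varga→Lot D ($92), Santos→Lot A ($117) — total 171+156+126+92+117 = $662.
Column-greedy (each lot in turn goes to its best remaining collector) gives $588, worse by 74.
Next-best assignment: Okafor→Lot D, Farahani→Lot G, Lindqvist→Lot B, Varga→Lot C, Santos→Lot A = $630.
Varga's own top lot is Lot C ($142), but forcing Varga→Lot C and reassigning the rest optimally gives only $630 — worse by 32.

Varga receives Lot D.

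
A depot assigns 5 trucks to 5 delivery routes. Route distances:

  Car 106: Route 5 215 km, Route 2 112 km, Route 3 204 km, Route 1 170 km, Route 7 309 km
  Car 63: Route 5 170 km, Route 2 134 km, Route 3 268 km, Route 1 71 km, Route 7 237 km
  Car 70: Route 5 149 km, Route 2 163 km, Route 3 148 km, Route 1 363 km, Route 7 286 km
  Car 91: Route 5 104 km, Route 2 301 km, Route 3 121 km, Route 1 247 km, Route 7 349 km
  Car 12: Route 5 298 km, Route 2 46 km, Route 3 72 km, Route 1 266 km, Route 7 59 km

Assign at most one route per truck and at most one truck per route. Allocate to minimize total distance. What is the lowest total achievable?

This is the linear assignment problem.
Optimal: Car 106→Route 2 (112 km), Car 63→Route 1 (71 km), Car 70→Route 3 (148 km), Car 91→Route 5 (104 km), Car 12→Route 7 (59 km) — total 112+71+148+104+59 = 494 km.
Column-greedy (each route in turn goes to its cheapest remaining truck) gives 678 km, worse by 184.
Swapping Car 106↔Car 63 (Car 106→Route 1 170 km, Car 63→Route 2 134 km) adds 121.

Minimum total: 494 km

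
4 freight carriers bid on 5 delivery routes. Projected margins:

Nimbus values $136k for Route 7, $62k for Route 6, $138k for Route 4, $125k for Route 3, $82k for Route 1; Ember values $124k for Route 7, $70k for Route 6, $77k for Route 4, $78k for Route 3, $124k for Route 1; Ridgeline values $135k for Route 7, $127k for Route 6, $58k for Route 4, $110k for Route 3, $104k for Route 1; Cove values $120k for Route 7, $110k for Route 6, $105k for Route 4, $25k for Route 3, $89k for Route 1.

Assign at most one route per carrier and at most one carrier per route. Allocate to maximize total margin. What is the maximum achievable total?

Maximum total: $509k

This is a one-to-one assignment (maximum-weight bipartite matching).
Optimal: Nimbus→Route 4 ($138k), Ember→Route 1 ($124k), Ridgeline→Route 6 ($127k), Cove→Route 7 ($120k) — total 138+124+127+120 = $509k.
Row-greedy (each carrier in turn takes its best remaining route) gives $478k, worse by 31.
Next-best assignment: Nimbus→Route 4, Ember→Route 1, Ridgeline→Route 7, Cove→Route 6 = $507k.
Swapping Ember↔Cove (Ember→Route 7 $124k, Cove→Route 1 $89k) loses 31.
Every other assignment is strictly worse.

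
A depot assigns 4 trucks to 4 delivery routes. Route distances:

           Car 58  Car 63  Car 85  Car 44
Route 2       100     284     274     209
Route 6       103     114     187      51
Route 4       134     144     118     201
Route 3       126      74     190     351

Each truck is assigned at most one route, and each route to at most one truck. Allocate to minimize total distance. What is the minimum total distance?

Minimum total: 343 km

Optimal: Car 58→Route 2 (100 km), Car 63→Route 3 (74 km), Car 85→Route 4 (118 km), Car 44→Route 6 (51 km) — total 100+74+118+51 = 343 km.
Swapping Car 44↔Car 85 (Car 44→Route 4 201 km, Car 85→Route 6 187 km) adds 219.
Every other assignment is strictly worse.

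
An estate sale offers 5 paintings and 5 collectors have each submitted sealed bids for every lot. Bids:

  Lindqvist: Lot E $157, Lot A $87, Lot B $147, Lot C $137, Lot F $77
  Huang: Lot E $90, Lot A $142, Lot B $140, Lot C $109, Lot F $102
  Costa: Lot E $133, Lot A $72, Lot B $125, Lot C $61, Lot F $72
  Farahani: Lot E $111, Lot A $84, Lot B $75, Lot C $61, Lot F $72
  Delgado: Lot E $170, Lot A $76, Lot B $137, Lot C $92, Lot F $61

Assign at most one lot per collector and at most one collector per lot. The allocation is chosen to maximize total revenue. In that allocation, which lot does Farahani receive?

Optimal: Lindqvist→Lot C ($137), Huang→Lot A ($142), Costa→Lot B ($125), Farahani→Lot F ($72), Delgado→Lot E ($170) — total 137+142+125+72+170 = $646.
Row-greedy (each collector in turn takes its best remaining lot) gives $588, worse by 58.
Swapping Delgado↔Farahani (Delgado→Lot F $61, Farahani→Lot E $111) loses 70.
Checked against all permutations: $646 is optimal.
Farahani's own top lot is Lot E ($111), but forcing Farahani→Lot E and reassigning the rest optimally gives only $599 — worse by 47.

Farahani receives Lot F.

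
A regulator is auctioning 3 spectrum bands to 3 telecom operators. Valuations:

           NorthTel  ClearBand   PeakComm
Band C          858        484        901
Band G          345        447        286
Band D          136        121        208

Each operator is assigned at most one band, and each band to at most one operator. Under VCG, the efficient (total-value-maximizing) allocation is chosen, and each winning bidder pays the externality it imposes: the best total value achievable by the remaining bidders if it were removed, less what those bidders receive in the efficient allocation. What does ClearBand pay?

ClearBand pays $180M.

Efficient allocation: NorthTel→Band C ($858M), ClearBand→Band G ($447M), PeakComm→Band D ($208M); total welfare W = $1513M.
ClearBand receives Band G at value $447M, so the others get W − 447 = $1066M.
Without ClearBand: best allocation of the remaining 2 bidders over all 3 bands is NorthTel→Band G ($345M), PeakComm→Band C ($901M), total $1246M.
VCG payment = (others' best without ClearBand) − (others' welfare with ClearBand) = 1246 − 1066 = $180M.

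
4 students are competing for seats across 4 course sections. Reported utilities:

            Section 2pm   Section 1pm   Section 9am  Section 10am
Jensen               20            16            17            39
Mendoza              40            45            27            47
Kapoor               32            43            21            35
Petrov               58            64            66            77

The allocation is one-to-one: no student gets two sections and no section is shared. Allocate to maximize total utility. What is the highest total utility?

Maximum total: 188 points

Optimal: Jensen→Section 10am (39 points), Mendoza→Section 2pm (40 points), Kapoor→Section 1pm (43 points), Petrov→Section 9am (66 points) — total 39+40+43+66 = 188 points.
Row-greedy (each student in turn takes its best remaining section) gives 182 points, worse by 6.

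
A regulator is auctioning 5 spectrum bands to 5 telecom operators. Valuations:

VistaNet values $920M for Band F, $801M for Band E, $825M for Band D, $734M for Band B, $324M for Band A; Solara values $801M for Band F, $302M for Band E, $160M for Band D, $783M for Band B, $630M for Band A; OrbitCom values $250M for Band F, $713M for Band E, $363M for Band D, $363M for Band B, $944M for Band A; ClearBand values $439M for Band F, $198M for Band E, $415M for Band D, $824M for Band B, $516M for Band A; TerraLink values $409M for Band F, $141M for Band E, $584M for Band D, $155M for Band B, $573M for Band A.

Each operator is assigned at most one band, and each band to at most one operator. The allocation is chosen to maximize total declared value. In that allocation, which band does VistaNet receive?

VistaNet receives Band E.

Optimal: VistaNet→Band E ($801M), Solara→Band F ($801M), OrbitCom→Band A ($944M), ClearBand→Band B ($824M), TerraLink→Band D ($584M) — total 801+801+944+824+584 = $3954M.
Checked against all permutations: $3954M is optimal.
VistaNet's own top band is Band F ($920M), but forcing VistaNet→Band F and reassigning the rest optimally gives only $3671M — worse by 283.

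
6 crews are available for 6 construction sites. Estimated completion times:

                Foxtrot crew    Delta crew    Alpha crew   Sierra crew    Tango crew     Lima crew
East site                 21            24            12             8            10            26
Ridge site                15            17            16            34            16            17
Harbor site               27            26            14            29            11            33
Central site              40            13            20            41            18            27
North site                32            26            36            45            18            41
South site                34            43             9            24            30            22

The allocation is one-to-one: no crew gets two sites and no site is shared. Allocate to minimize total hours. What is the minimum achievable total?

Min total: 90 hours

Treat this as an assignment problem: match each crew to one site.
Optimal: Foxtrot crew→Ridge site (15 hours), Delta crew→Central site (13 hours), Alpha crew→Harbor site (14 hours), Sierra crew→East site (8 hours), Tango crew→North site (18 hours), Lima crew→South site (22 hours) — total 15+13+14+8+18+22 = 90 hours.
Column-greedy (each site in turn goes to its cheapest remaining crew) gives 105 hours, worse by 15.
Swapping Sierra crew↔Foxtrot crew (Sierra crew→Ridge site 34 hours, Foxtrot crew→East site 21 hours) adds 32.
No other one-to-one assignment undercuts 90 hours.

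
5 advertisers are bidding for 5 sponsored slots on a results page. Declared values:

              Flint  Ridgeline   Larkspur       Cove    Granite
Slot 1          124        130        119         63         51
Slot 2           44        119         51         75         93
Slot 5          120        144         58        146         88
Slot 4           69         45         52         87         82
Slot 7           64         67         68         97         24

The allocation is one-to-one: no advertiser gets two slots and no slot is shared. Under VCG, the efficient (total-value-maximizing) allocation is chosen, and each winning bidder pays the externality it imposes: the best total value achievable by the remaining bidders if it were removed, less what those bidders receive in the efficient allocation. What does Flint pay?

Efficient allocation: Flint→Slot 1 ($124), Ridgeline→Slot 2 ($119), Larkspur→Slot 7 ($68), Cove→Slot 5 ($146), Granite→Slot 4 ($82); total welfare W = $539.
Flint receives Slot 1 at value $124, so the others get W − 124 = $415.
Without Flint: best allocation of the remaining 4 bidders over all 5 slots is Ridgeline→Slot 2 ($119), Larkspur→Slot 1 ($119), Cove→Slot 5 ($146), Granite→Slot 4 ($82), total $466.
VCG payment = (others' best without Flint) − (others' welfare with Flint) = 466 − 415 = $51.

Flint pays $51.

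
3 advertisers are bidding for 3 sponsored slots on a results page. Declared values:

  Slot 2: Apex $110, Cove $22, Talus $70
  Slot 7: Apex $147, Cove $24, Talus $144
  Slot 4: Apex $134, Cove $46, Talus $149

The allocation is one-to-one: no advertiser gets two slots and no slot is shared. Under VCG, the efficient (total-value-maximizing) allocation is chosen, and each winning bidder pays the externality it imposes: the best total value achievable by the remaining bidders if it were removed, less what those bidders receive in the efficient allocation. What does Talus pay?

Efficient allocation: Apex→Slot 7 ($147), Cove→Slot 2 ($22), Talus→Slot 4 ($149); total welfare W = $318.
Talus receives Slot 4 at value $149, so the others get W − 149 = $169.
Without Talus: best allocation of the remaining 2 bidders over all 3 slots is Apex→Slot 7 ($147), Cove→Slot 4 ($46), total $193.
VCG payment = (others' best without Talus) − (others' welfare with Talus) = 193 − 169 = $24.

Talus pays $24.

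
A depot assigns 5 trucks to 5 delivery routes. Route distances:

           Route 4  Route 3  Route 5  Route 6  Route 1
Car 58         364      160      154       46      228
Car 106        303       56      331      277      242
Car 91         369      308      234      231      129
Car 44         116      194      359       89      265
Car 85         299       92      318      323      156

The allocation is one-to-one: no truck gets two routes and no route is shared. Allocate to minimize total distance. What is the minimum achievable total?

Minimum total: 608 km

This is a one-to-one assignment (minimum-cost bipartite matching).
Optimal: Car 58→Route 6 (46 km), Car 106→Route 3 (56 km), Car 91→Route 5 (234 km), Car 44→Route 4 (116 km), Car 85→Route 1 (156 km) — total 46+56+234+116+156 = 608 km.
Row-greedy (each truck in turn takes its cheapest remaining route) gives 665 km, worse by 57.
Next-best assignment: Car 58→Route 6, Car 106→Route 3, Car 91→Route 1, Car 44→Route 4, Car 85→Route 5 = 665 km.
No other one-to-one assignment undercuts 608 km.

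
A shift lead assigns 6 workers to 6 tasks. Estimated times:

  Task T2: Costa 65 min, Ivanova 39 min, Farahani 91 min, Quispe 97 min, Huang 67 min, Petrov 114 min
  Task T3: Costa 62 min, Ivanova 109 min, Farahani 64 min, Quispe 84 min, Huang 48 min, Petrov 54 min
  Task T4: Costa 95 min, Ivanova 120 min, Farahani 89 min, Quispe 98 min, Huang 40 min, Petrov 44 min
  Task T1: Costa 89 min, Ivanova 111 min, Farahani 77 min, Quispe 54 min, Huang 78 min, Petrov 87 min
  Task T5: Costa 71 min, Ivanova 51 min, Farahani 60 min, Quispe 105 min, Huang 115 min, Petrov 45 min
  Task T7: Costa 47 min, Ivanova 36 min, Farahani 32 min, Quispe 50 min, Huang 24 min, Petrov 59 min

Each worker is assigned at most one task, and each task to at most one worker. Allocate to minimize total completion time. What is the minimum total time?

Min total: 272 min

Treat this as an assignment problem: match each worker to one task.
Optimal: Costa→Task T3 (62 min), Ivanova→Task T2 (39 min), Farahani→Task T7 (32 min), Quispe→Task T1 (54 min), Huang→Task T4 (40 min), Petrov→Task T5 (45 min) — total 62+39+32+54+40+45 = 272 min.
Min-entry greedy (repeatedly take the single cheapest remaining cell) gives 283 min, worse by 11.
Swapping Costa↔Huang (Costa→Task T4 95 min, Huang→Task T3 48 min) adds 41.
Checked against all permutations: 272 min is optimal.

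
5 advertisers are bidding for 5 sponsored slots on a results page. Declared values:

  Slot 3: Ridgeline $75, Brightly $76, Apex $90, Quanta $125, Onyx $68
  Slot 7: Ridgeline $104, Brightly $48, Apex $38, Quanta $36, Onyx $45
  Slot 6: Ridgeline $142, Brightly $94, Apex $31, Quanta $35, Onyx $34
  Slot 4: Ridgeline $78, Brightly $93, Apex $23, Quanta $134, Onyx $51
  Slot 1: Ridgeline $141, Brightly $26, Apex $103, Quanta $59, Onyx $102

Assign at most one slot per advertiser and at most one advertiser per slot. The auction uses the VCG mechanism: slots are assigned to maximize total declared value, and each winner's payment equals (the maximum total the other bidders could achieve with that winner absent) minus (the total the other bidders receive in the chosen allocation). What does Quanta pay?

Quanta pays $37.

Efficient allocation: Ridgeline→Slot 7 ($104), Brightly→Slot 6 ($94), Apex→Slot 3 ($90), Quanta→Slot 4 ($134), Onyx→Slot 1 ($102); total welfare W = $524.
Quanta receives Slot 4 at value $134, so the others get W − 134 = $390.
Without Quanta: best allocation of the remaining 4 bidders over all 5 slots is Ridgeline→Slot 6 ($142), Brightly→Slot 4 ($93), Apex→Slot 3 ($90), Onyx→Slot 1 ($102), total $427.
VCG payment = (others' best without Quanta) − (others' welfare with Quanta) = 427 − 390 = $37.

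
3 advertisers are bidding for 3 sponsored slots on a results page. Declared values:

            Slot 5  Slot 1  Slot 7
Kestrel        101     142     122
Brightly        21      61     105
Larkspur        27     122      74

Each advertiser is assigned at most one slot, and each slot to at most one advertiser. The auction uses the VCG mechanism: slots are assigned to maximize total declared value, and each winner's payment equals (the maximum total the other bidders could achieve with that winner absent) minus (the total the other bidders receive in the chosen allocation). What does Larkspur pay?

Larkspur pays $41.

Efficient allocation: Kestrel→Slot 5 ($101), Brightly→Slot 7 ($105), Larkspur→Slot 1 ($122); total welfare W = $328.
Larkspur receives Slot 1 at value $122, so the others get W − 122 = $206.
Without Larkspur: best allocation of the remaining 2 bidders over all 3 slots is Kestrel→Slot 1 ($142), Brightly→Slot 7 ($105), total $247.
VCG payment = (others' best without Larkspur) − (others' welfare with Larkspur) = 247 − 206 = $41.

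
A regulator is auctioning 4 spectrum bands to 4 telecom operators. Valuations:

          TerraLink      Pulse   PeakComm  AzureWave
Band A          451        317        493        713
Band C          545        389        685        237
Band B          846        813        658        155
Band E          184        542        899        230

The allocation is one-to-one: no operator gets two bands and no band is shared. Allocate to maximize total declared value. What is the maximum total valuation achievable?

Max total: $2970M

This is a one-to-one assignment (maximum-weight bipartite matching).
Optimal: TerraLink→Band C ($545M), Pulse→Band B ($813M), PeakComm→Band E ($899M), AzureWave→Band A ($713M) — total 545+813+899+713 = $2970M.
Row-greedy (each operator in turn takes its best remaining band) gives $2786M, worse by 184.
Swapping AzureWave↔Pulse (AzureWave→Band B $155M, Pulse→Band A $317M) loses 1054.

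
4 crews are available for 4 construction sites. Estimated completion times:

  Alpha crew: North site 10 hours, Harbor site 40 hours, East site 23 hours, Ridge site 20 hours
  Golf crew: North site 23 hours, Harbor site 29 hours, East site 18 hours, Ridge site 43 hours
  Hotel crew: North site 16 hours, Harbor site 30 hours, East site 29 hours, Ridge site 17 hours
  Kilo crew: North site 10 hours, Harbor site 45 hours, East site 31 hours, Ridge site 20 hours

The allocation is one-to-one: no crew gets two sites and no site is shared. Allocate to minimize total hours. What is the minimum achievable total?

Min total: 78 hours

This is the linear assignment problem.
Optimal: Alpha crew→North site (10 hours), Golf crew→East site (18 hours), Hotel crew→Harbor site (30 hours), Kilo crew→Ridge site (20 hours) — total 10+18+30+20 = 78 hours.
Min-entry greedy (repeatedly take the single cheapest remaining cell) gives 90 hours, worse by 12.
No other one-to-one assignment undercuts 78 hours.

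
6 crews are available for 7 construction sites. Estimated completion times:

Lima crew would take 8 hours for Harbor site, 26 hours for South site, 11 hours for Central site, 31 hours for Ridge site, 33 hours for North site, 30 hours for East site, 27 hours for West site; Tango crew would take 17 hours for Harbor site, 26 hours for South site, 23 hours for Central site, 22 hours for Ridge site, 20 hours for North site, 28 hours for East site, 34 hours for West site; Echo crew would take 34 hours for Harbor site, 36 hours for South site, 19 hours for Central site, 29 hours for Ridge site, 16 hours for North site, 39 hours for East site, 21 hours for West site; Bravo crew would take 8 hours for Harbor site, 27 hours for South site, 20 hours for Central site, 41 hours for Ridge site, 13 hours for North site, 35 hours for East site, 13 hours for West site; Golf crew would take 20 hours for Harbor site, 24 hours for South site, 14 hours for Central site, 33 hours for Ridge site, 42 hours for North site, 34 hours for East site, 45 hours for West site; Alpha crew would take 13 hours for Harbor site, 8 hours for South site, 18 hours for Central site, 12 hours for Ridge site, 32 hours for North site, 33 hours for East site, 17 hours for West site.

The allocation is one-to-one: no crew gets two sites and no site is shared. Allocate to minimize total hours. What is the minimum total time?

Optimal: Lima crew→Harbor site (8 hours), Tango crew→Ridge site (22 hours), Echo crew→North site (16 hours), Bravo crew→West site (13 hours), Golf crew→Central site (14 hours), Alpha crew→South site (8 hours) — total 8+22+16+13+14+8 = 81 hours.
Column-greedy (each site in turn goes to its cheapest remaining crew) gives 104 hours, worse by 23.
Next-best assignment: Lima crew→Harbor site, Tango crew→Ridge site, Echo crew→West site, Bravo crew→North site, Golf crew→Central site, Alpha crew→South site = 86 hours.
Every other assignment is strictly worse.

Minimum total: 81 hours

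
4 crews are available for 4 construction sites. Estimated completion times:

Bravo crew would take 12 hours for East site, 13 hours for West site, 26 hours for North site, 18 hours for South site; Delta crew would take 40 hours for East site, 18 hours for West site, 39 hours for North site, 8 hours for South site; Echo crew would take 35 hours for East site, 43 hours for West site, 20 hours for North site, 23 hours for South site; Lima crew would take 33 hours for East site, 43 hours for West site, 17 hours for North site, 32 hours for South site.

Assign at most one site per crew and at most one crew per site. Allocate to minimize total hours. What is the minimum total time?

Minimum total: 70 hours

This is a one-to-one assignment (minimum-cost bipartite matching).
Optimal: Bravo crew→East site (12 hours), Delta crew→West site (18 hours), Echo crew→South site (23 hours), Lima crew→North site (17 hours) — total 12+18+23+17 = 70 hours.
Swapping Lima crew↔Delta crew (Lima crew→West site 43 hours, Delta crew→North site 39 hours) adds 47.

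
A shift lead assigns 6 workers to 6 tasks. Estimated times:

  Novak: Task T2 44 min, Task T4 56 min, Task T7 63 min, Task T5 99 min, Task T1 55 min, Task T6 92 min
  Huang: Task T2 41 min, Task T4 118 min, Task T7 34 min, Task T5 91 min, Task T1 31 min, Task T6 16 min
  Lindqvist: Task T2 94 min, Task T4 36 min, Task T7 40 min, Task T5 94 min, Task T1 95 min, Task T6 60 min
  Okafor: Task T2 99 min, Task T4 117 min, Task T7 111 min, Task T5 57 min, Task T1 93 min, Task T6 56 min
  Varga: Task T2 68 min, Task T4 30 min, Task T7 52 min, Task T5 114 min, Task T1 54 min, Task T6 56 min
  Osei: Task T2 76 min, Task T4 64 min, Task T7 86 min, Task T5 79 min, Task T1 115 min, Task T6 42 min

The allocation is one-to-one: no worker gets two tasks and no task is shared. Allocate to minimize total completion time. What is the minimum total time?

Min total: 244 min

Optimal: Novak→Task T2 (44 min), Huang→Task T1 (31 min), Lindqvist→Task T7 (40 min), Okafor→Task T5 (57 min), Varga→Task T4 (30 min), Osei→Task T6 (42 min) — total 44+31+40+57+30+42 = 244 min.
Column-greedy (each task in turn goes to its cheapest remaining worker) gives 265 min, worse by 21.
Checked against all permutations: 244 min is optimal.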